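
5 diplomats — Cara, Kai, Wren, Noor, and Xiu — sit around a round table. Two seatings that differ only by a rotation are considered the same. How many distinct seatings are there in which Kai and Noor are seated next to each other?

12

Treat {Kai, Noor} as one unit (2 internal orders) and seat the resulting 4 units around the table: (3)! circular arrangements.
So 2 × (3)! = 2 × 6 = 12.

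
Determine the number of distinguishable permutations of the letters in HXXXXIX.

42

The 7 letters of HXXXXIX have repeats: X appearing 5 times.
Dividing 7! = 5040 by 5! = 120 for the repeated letters gives 42.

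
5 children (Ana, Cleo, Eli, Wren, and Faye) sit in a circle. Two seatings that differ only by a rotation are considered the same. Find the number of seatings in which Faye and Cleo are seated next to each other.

Glue Faye and Cleo into a block (2 internal orders). Seating 4 units around a circle gives (3)! arrangements.
So 2 × (3)! = 2 × 6 = 12.

12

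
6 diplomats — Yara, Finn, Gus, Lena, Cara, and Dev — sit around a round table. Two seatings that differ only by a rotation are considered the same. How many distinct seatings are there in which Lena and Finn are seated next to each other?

Glue Lena and Finn into a block (2 internal orders). Seating 5 units around a circle gives (4)! arrangements.
So 2 × (4)! = 2 × 24 = 48.

48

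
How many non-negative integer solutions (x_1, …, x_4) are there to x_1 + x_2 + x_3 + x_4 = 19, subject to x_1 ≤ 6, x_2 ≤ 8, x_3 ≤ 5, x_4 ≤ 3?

20

By stars and bars, unrestricted non-negative solutions to x_1+…+x_4 = 19 number C(19+3,3) = 1540.
Subtract solutions that violate a single cap (substitute x_i' = x_i − (cap_i+1)): x_1 ≥ 7 gives C(15,3) = 455; x_2 ≥ 9 gives C(13,3) = 286; x_3 ≥ 6 gives C(16,3) = 560; x_4 ≥ 4 gives C(18,3) = 816. Together 2117.
Add back pairs where two caps are both exceeded: 20 + 84 + 165 + 35 + 84 + 220 = 608.
Subtract triples: 0 + 0 + 10 + 1 = 11.
By inclusion–exclusion the count is 1540 − 2117 + 608 − 11 = 20.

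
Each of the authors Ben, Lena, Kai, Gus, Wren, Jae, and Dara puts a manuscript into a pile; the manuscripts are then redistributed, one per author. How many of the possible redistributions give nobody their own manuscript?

Count assignments avoiding every fixed point. For any j of the 7 authors fixed to their own manuscript, the other 7−j can be arranged in (7−j)! ways.
By inclusion–exclusion this is Σ_{j=0}^{7} (−1)^j C(7,j)·(7−j)!.
Computing: 5040 − 5040 + 2520 − 840 + 210 − 42 + 7 − 1 = 1854.

1854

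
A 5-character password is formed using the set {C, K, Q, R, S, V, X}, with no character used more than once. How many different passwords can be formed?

2520

Choose and order 5 of the 7 symbols: the first character has 7 options, the next 6, and so on down to 3.
7 × 6 × 5 × 4 × 3 = 2520.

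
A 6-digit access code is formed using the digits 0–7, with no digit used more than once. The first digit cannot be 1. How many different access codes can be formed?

17640

The first digit has 8−1 = 7 choices (anything except 1).
The remaining 5 digits are filled from the other 7 symbols without repetition: 7 × 6 × 5 × 4 × 3 = 2520.
Total: 7 × 2520 = 17640.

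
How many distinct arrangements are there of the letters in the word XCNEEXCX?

Letter multiplicities in XCNEEXCX: C×2, E×2, N×1, X×3.
The number of distinct arrangements is 8!/(3!·2!·2!) = 40320/24 = 1680.

1680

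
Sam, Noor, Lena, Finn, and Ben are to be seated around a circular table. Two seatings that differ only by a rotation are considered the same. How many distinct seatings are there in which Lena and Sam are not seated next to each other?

12

Without the restriction there are (4)! = 24 seatings.
Seatings with Lena beside Sam: treat them as a block with 2 internal orders, giving 2 × (3)! = 12.
Subtracting, 24 − 12 = 12.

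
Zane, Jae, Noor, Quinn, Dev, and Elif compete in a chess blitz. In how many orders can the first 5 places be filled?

720

There are 6 choices for 1st place, 5 for 2nd, and so on down to 2 for position 5.
That gives 6 × 5 × 4 × 3 × 2 = 720.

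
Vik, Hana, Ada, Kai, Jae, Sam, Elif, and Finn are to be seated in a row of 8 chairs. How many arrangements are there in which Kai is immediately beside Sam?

10080

Place the 6 others and the Kai-Sam pair as 7 objects in a line; the pair has 2 internal arrangements.
That gives 2 × 7! = 2 × 5040 = 10080.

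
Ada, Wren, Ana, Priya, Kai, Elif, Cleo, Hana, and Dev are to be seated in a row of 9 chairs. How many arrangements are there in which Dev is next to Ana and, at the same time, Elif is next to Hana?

Treat {Dev,Ana} as one block (2 orders) and {Elif,Hana} as another (2 orders).
That leaves 7 units to arrange: 2 × 2 × 7! = 4 × 5040 = 20160.

20160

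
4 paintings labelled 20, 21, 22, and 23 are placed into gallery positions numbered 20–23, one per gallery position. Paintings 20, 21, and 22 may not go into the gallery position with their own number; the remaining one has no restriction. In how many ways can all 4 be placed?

Let Aᵢ (for i ∈ {20, 21, 22}) be the placements that put painting i in its forbidden gallery position. Any j of these fix j positions, leaving (4−j)! ways to fill the rest, and there are C(3,j) ways to pick which j.
By inclusion–exclusion, the number of valid placements is Σ_{j=0}^{3} (−1)^j C(3,j)·(4−j)!.
Computing: 24 − 18 + 6 − 1 = 11.

11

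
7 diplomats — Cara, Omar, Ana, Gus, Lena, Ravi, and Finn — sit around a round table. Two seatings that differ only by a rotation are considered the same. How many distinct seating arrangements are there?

720

Around a circle, 7 distinct people have 7!/7 = (6)! = 720 rotationally distinct seatings.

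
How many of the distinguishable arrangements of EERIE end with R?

Fix R in the last position and arrange the remaining 4 letters.
Those 4 letters have E appearing 3 times, giving (4)!/(3!) = 4.

4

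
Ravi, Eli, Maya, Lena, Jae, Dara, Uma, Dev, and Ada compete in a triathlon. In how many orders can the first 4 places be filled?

This is an ordered selection of 4 from 9: P(9,4).
That gives 9 × 8 × 7 × 6 = 3024.

3024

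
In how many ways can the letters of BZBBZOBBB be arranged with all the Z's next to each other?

56

Treat the 2 copies of Z as a single block. The multiset to arrange is then {ZZ, B, B, B, B, B, B, O}, 8 items in all.
That gives (8)!/(6!) = 56 arrangements.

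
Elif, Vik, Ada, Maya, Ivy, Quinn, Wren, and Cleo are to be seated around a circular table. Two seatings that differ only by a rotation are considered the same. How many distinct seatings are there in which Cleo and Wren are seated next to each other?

Treat {Cleo, Wren} as one unit (2 internal orders) and seat the resulting 7 units around the table: (6)! circular arrangements.
So 2 × (6)! = 2 × 720 = 1440.

1440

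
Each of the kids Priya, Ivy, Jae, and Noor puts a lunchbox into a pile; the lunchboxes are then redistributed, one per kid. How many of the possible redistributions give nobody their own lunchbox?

Let Aᵢ be the assignments in which kid i gets their own lunchbox. We want the size of the complement of A₁∪…∪A_4.
By inclusion–exclusion this is Σ_{j=0}^{4} (−1)^j C(4,j)·(4−j)!.
Computing: 24 − 24 + 12 − 4 + 1 = 9.

9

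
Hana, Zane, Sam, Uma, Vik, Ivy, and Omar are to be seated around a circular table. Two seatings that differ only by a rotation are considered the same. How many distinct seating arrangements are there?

Fix one person's seat to break rotational symmetry; the remaining 6 people can be arranged in (6)! = 720 ways.

720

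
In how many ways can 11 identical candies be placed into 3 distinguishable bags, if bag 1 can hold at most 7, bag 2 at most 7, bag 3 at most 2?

15

Ignoring the caps, the number of non-negative solutions to x_1+…+x_3 = 11 is C(13,2) = 78.
Subtract solutions that violate a single cap (substitute x_i' = x_i − (cap_i+1)): x_1 ≥ 8 gives C(5,2) = 10; x_2 ≥ 8 gives C(5,2) = 10; x_3 ≥ 3 gives C(10,2) = 45. Together 65.
Add back pairs where two caps are both exceeded: 0 + 1 + 1 = 2.
By inclusion–exclusion the count is 78 − 65 + 2 = 15.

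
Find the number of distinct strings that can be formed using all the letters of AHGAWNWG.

AHGAWNWG has 8 letters with A appearing twice, G appearing twice, and W appearing twice.
Dividing 8! = 40320 by 2!·2!·2! = 8 for the repeated letters gives 5040.

5040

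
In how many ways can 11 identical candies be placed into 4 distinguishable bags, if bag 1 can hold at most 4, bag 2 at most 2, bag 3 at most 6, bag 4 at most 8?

Ignoring the caps, the number of non-negative solutions to x_1+…+x_4 = 11 is C(14,3) = 364.
Subtract solutions that violate a single cap (substitute x_i' = x_i − (cap_i+1)): x_1 ≥ 5 gives C(9,3) = 84; x_2 ≥ 3 gives C(11,3) = 165; x_3 ≥ 7 gives C(7,3) = 35; x_4 ≥ 9 gives C(5,3) = 10. Together 294.
Add back pairs where two caps are both exceeded: 20 + 0 + 0 + 4 + 0 + 0 = 24.
By inclusion–exclusion the count is 364 − 294 + 24 = 94.

94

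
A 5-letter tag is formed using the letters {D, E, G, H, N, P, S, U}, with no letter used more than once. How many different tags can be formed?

This is a permutation of 5 out of 8: P(8,5) = 8!/3!.
8 × 7 × 6 × 5 × 4 = 6720.

6720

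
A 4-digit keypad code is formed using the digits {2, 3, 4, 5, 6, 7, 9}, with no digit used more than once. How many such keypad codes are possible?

With no repetition, fill the 4 digits in order: 7 choices, then 6, down to 4.
7 × 6 × 5 × 4 = 840.

840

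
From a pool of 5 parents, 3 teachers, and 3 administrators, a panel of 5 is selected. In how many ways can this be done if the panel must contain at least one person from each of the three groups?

Unrestricted: C(11,5) = 462 ways to pick any 5 of the 11.
Selections missing a whole group: no parents → C(6,5) = 6; no teachers → C(8,5) = 56; no administrators → C(8,5) = 56.
Add back selections omitting two groups (i.e. drawn from a single group): C(5,5) + C(3,5) + C(3,5) = 1.
By inclusion–exclusion: 462 − 118 + 1 = 345.

345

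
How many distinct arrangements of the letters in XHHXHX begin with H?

10

Fix H in the first position and arrange the remaining 5 letters.
Those 5 letters have H appearing twice and X appearing 3 times, giving (5)!/(3!·2!) = 10.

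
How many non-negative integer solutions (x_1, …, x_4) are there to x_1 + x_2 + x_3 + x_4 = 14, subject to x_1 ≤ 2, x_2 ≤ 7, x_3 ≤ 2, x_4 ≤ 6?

18

By stars and bars, unrestricted non-negative solutions to x_1+…+x_4 = 14 number C(14+3,3) = 680.
Subtract solutions that violate a single cap (substitute x_i' = x_i − (cap_i+1)): x_1 ≥ 3 gives C(14,3) = 364; x_2 ≥ 8 gives C(9,3) = 84; x_3 ≥ 3 gives C(14,3) = 364; x_4 ≥ 7 gives C(10,3) = 120. Together 932.
Add back pairs where two caps are both exceeded: 20 + 165 + 35 + 20 + 0 + 35 = 275.
Subtract triples: 1 + 0 + 4 + 0 = 5.
By inclusion–exclusion the count is 680 − 932 + 275 − 5 = 18.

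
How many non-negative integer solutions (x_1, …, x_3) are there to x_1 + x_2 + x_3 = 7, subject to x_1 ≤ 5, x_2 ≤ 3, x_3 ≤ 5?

20

By stars and bars, unrestricted non-negative solutions to x_1+…+x_3 = 7 number C(7+2,2) = 36.
Subtract solutions that violate a single cap (substitute x_i' = x_i − (cap_i+1)): x_1 ≥ 6 gives C(3,2) = 3; x_2 ≥ 4 gives C(5,2) = 10; x_3 ≥ 6 gives C(3,2) = 3. Together 16.
No two caps can be exceeded simultaneously, so the pair terms are all 0.
By inclusion–exclusion the count is 36 − 16 + 0 = 20.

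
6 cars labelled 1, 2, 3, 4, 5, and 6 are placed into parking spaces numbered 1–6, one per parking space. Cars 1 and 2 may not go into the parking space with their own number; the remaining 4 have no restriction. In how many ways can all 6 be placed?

Let Aᵢ (for i ∈ {1, 2}) be the placements that put car i in its forbidden parking space. Any j of these fix j positions, leaving (6−j)! ways to fill the rest, and there are C(2,j) ways to pick which j.
By inclusion–exclusion, the number of valid placements is Σ_{j=0}^{2} (−1)^j C(2,j)·(6−j)!.
Computing: 720 − 240 + 24 = 504.

504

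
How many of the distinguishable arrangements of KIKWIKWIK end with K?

560

With the last slot taken by K, it remains to arrange the other 8 letters (IKWIKWIK).
Those 8 letters have I appearing 3 times, K appearing 3 times, and W appearing twice, giving (8)!/(3!·3!·2!) = 560.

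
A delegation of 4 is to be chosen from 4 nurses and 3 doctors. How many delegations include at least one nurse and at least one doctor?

Total 4-person selections from all 7: C(7,4) = 35.
Subtract selections that omit an entire group: no nurses → C(3,4) = 0; no doctors → C(4,4) = 1.
Both groups omitted at once is impossible, so 35 − 1 = 34.

34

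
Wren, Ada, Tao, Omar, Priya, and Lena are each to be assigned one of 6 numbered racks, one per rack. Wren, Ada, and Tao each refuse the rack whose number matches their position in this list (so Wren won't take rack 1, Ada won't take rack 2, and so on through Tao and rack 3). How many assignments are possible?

Let Aᵢ (for i ∈ {1, 2, 3}) be the placements that put person i in their forbidden rack. Any j of these fix j positions, leaving (6−j)! ways to fill the rest, and there are C(3,j) ways to pick which j.
By inclusion–exclusion, the number of valid placements is Σ_{j=0}^{3} (−1)^j C(3,j)·(6−j)!.
Computing: 720 − 360 + 72 − 6 = 426.

426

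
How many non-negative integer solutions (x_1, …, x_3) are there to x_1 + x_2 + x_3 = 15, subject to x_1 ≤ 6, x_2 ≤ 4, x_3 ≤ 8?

10

By stars and bars, unrestricted non-negative solutions to x_1+…+x_3 = 15 number C(15+2,2) = 136.
Subtract solutions that violate a single cap (substitute x_i' = x_i − (cap_i+1)): x_1 ≥ 7 gives C(10,2) = 45; x_2 ≥ 5 gives C(12,2) = 66; x_3 ≥ 9 gives C(8,2) = 28. Together 139.
Add back pairs where two caps are both exceeded: 10 + 0 + 3 = 13.
By inclusion–exclusion the count is 136 − 139 + 13 = 10.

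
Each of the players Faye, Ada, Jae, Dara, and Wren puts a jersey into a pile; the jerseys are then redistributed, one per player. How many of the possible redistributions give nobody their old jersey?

Count assignments avoiding every fixed point. For any j of the 5 players fixed to their old jersey, the other 5−j can be arranged in (5−j)! ways.
By inclusion–exclusion this is Σ_{j=0}^{5} (−1)^j C(5,j)·(5−j)!.
Computing: 120 − 120 + 60 − 20 + 5 − 1 = 44.

44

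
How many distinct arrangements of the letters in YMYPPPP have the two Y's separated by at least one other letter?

75

There are 7!/(4!·2!) = 105 arrangements of YMYPPPP in total.
Arrangements with the Y's together: treat YY as one letter, giving (6)!/(4!) = 30.
Hence 105 − 30 = 75.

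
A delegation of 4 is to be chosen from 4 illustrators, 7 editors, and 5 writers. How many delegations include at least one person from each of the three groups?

910

Total 4-person selections from all 16: C(16,4) = 1820.
Selections missing a whole group: no illustrators → C(12,4) = 495; no editors → C(9,4) = 126; no writers → C(11,4) = 330.
Add back selections omitting two groups (i.e. drawn from a single group): C(4,4) + C(7,4) + C(5,4) = 41.
By inclusion–exclusion: 1820 − 951 + 41 = 910.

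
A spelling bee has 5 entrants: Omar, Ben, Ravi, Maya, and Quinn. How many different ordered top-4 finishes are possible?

120

There are 5 choices for 1st place, 4 for 2nd, and so on down to 2 for position 4.
That gives 5 × 4 × 3 × 2 = 120.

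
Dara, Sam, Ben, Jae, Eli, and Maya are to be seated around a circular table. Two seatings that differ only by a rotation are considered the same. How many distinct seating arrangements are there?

120

Fix one person's seat to break rotational symmetry; the remaining 5 people can be arranged in (5)! = 120 ways.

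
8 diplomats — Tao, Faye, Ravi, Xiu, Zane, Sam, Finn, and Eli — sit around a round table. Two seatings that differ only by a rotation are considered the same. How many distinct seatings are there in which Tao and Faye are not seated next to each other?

3600

Without the restriction there are (7)! = 5040 seatings.
Seatings with Tao beside Faye: treat them as a block with 2 internal orders, giving 2 × (6)! = 1440.
Subtracting, 5040 − 1440 = 3600.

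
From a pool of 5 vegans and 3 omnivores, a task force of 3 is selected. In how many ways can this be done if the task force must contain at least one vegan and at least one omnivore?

Unrestricted: C(8,3) = 56 ways to pick any 3 of the 8.
Selections missing a whole group: no vegans → C(3,3) = 1; no omnivores → C(5,3) = 10.
Both groups omitted at once is impossible, so 56 − 11 = 45.

45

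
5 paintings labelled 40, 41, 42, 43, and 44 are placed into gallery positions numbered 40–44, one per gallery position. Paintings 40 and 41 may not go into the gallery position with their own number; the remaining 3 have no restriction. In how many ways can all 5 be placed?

78

Let Aᵢ (for i ∈ {40, 41}) be the placements that put painting i in its forbidden gallery position. Any j of these fix j positions, leaving (5−j)! ways to fill the rest, and there are C(2,j) ways to pick which j.
By inclusion–exclusion, the number of valid placements is Σ_{j=0}^{2} (−1)^j C(2,j)·(5−j)!.
Computing: 120 − 48 + 6 = 78.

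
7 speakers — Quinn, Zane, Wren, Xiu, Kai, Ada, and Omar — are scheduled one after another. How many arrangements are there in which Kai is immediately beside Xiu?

Treat {Kai, Xiu} as a single unit. There are 6 units to order, and the pair itself can be ordered 2 ways.
So the count is 2·(6)! = 1440.

1440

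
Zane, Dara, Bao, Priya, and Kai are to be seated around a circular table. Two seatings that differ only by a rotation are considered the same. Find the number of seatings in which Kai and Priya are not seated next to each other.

12

Without the restriction there are (4)! = 24 seatings.
Those with Kai next to Priya: fuse the pair into one unit and seat 4 units around a circle — 2·(3)! = 12.
Subtracting, 24 − 12 = 12.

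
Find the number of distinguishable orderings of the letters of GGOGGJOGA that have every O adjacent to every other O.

Treat the 2 copies of O as a single block. The multiset to arrange is then {OO, A, G, G, G, G, G, J}, 8 items in all.
That gives (8)!/(5!) = 336 arrangements.

336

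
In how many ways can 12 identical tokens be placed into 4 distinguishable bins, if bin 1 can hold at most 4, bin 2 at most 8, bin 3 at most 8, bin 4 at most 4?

185

Without the upper bounds there are C(15,3) = 455 ways to split 12 among 4 bins.
Subtract solutions that violate a single cap (substitute x_i' = x_i − (cap_i+1)): x_1 ≥ 5 gives C(10,3) = 120; x_2 ≥ 9 gives C(6,3) = 20; x_3 ≥ 9 gives C(6,3) = 20; x_4 ≥ 5 gives C(10,3) = 120. Together 280.
Add back pairs where two caps are both exceeded: 0 + 0 + 10 + 0 + 0 + 0 = 10.
By inclusion–exclusion the count is 455 − 280 + 10 = 185.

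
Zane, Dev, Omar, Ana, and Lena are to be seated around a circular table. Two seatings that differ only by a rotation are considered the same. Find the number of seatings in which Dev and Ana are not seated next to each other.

12

All circular seatings of 5 people number (4)! = 24.
Seatings with Dev beside Ana: treat them as a block with 2 internal orders, giving 2 × (3)! = 12.
Subtracting, 24 − 12 = 12.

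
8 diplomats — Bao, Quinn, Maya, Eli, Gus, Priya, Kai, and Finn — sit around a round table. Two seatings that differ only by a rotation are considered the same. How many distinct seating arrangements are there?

5040

Fix one person's seat to break rotational symmetry; the remaining 7 people can be arranged in (7)! = 5040 ways.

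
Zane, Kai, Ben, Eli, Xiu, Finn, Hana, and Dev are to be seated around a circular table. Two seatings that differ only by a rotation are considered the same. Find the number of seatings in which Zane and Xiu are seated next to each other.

Glue Zane and Xiu into a block (2 internal orders). Seating 7 units around a circle gives (6)! arrangements.
So 2 × (6)! = 2 × 720 = 1440.

1440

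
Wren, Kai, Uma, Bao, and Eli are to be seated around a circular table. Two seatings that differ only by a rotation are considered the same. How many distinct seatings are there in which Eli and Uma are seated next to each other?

Treat {Eli, Uma} as one unit (2 internal orders) and seat the resulting 4 units around the table: (3)! circular arrangements.
So 2 × (3)! = 2 × 6 = 12.

12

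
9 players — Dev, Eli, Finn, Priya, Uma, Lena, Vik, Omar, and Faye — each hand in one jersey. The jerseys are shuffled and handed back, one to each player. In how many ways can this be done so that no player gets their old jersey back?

Let Aᵢ be the assignments in which player i gets their old jersey. We want the size of the complement of A₁∪…∪A_9.
By inclusion–exclusion this is Σ_{j=0}^{9} (−1)^j C(9,j)·(9−j)!.
Computing: 362880 − 362880 + 181440 − 60480 + 15120 − 3024 + 504 − 72 + 9 − 1 = 133496.

133496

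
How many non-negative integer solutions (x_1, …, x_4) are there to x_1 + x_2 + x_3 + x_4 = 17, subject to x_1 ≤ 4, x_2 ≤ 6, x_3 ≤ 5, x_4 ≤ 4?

10

By stars and bars, unrestricted non-negative solutions to x_1+…+x_4 = 17 number C(17+3,3) = 1140.
Subtract solutions that violate a single cap (substitute x_i' = x_i − (cap_i+1)): x_1 ≥ 5 gives C(15,3) = 455; x_2 ≥ 7 gives C(13,3) = 286; x_3 ≥ 6 gives C(14,3) = 364; x_4 ≥ 5 gives C(15,3) = 455. Together 1560.
Add back pairs where two caps are both exceeded: 56 + 84 + 120 + 35 + 56 + 84 = 435.
Subtract triples: 0 + 1 + 4 + 0 = 5.
By inclusion–exclusion the count is 1140 − 1560 + 435 − 5 = 10.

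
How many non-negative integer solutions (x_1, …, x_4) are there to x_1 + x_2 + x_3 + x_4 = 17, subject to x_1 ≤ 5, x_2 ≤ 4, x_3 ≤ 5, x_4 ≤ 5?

By stars and bars, unrestricted non-negative solutions to x_1+…+x_4 = 17 number C(17+3,3) = 1140.
Subtract solutions that violate a single cap (substitute x_i' = x_i − (cap_i+1)): x_1 ≥ 6 gives C(14,3) = 364; x_2 ≥ 5 gives C(15,3) = 455; x_3 ≥ 6 gives C(14,3) = 364; x_4 ≥ 6 gives C(14,3) = 364. Together 1547.
Add back pairs where two caps are both exceeded: 84 + 56 + 56 + 84 + 84 + 56 = 420.
Subtract triples: 1 + 1 + 0 + 1 = 3.
By inclusion–exclusion the count is 1140 − 1547 + 420 − 3 = 10.

10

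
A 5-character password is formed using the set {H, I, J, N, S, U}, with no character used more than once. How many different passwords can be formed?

With no repetition, fill the 5 characters in order: 6 choices, then 5, down to 2.
That product is 6 × 5 × 4 × 3 × 2 = 720.

720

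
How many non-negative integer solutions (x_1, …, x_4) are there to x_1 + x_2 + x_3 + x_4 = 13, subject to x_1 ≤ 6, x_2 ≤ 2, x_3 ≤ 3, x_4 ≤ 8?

Without the upper bounds there are C(16,3) = 560 ways to split 13 among 4 variables.
Subtract solutions that violate a single cap (substitute x_i' = x_i − (cap_i+1)): x_1 ≥ 7 gives C(9,3) = 84; x_2 ≥ 3 gives C(13,3) = 286; x_3 ≥ 4 gives C(12,3) = 220; x_4 ≥ 9 gives C(7,3) = 35. Together 625.
Add back pairs where two caps are both exceeded: 20 + 10 + 0 + 84 + 4 + 1 = 119.
By inclusion–exclusion the count is 560 − 625 + 119 = 54.

54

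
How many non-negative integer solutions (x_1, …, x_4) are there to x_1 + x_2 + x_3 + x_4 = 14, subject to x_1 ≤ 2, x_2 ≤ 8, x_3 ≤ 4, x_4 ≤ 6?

Without the upper bounds there are C(17,3) = 680 ways to split 14 among 4 variables.
Subtract solutions that violate a single cap (substitute x_i' = x_i − (cap_i+1)): x_1 ≥ 3 gives C(14,3) = 364; x_2 ≥ 9 gives C(8,3) = 56; x_3 ≥ 5 gives C(12,3) = 220; x_4 ≥ 7 gives C(10,3) = 120. Together 760.
Add back pairs where two caps are both exceeded: 10 + 84 + 35 + 1 + 0 + 10 = 140.
By inclusion–exclusion the count is 680 − 760 + 140 = 60.

60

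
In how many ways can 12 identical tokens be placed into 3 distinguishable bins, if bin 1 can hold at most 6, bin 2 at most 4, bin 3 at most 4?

6

By stars and bars, unrestricted non-negative solutions to x_1+…+x_3 = 12 number C(12+2,2) = 91.
Subtract solutions that violate a single cap (substitute x_i' = x_i − (cap_i+1)): x_1 ≥ 7 gives C(7,2) = 21; x_2 ≥ 5 gives C(9,2) = 36; x_3 ≥ 5 gives C(9,2) = 36. Together 93.
Add back pairs where two caps are both exceeded: 1 + 1 + 6 = 8.
By inclusion–exclusion the count is 91 − 93 + 8 = 6.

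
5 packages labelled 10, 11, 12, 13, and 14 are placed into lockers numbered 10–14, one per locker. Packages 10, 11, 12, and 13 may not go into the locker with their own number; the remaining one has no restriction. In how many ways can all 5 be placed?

Let Aᵢ (for 10 ≤ i ≤ 13) be the placements that put package i in its forbidden locker. Any j of these fix j positions, leaving (5−j)! ways to fill the rest, and there are C(4,j) ways to pick which j.
By inclusion–exclusion, the number of valid placements is Σ_{j=0}^{4} (−1)^j C(4,j)·(5−j)!.
Computing: 120 − 96 + 36 − 8 + 1 = 53.

53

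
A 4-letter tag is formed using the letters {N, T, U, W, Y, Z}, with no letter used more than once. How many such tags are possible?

360

With no repetition, fill the 4 letters in order: 6 choices, then 5, down to 3.
That product is 6 × 5 × 4 × 3 = 360.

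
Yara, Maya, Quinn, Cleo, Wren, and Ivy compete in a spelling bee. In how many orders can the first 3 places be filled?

120

There are 6 choices for 1st place, 5 for 2nd, and 4 for 3rd.
That gives 6 × 5 × 4 = 120.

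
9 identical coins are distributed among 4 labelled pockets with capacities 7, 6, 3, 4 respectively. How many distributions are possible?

By stars and bars, unrestricted non-negative solutions to x_1+…+x_4 = 9 number C(9+3,3) = 220.
Subtract solutions that violate a single cap (substitute x_i' = x_i − (cap_i+1)): x_1 ≥ 8 gives C(4,3) = 4; x_2 ≥ 7 gives C(5,3) = 10; x_3 ≥ 4 gives C(8,3) = 56; x_4 ≥ 5 gives C(7,3) = 35. Together 105.
Add back pairs where two caps are both exceeded: 0 + 0 + 0 + 0 + 0 + 1 = 1.
By inclusion–exclusion the count is 220 − 105 + 1 = 116.

116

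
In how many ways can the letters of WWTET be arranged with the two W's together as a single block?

12

Treat the 2 copies of W as a single block. The multiset to arrange is then {WW, E, T, T}, 4 items in all.
That gives (4)!/(2!) = 12 arrangements.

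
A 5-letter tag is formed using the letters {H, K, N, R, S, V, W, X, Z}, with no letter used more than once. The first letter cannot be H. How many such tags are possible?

13440

The first letter has 9−1 = 8 choices (anything except H).
The remaining 4 letters are filled from the other 8 symbols without repetition: 8 × 7 × 6 × 5 = 1680.
Total: 8 × 1680 = 13440.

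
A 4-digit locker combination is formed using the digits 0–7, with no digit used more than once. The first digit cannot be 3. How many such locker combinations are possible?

The first digit has 8−1 = 7 choices (anything except 3).
The remaining 3 digits are filled from the other 7 symbols without repetition: 7 × 6 × 5 = 210.
Total: 7 × 210 = 1470.

1470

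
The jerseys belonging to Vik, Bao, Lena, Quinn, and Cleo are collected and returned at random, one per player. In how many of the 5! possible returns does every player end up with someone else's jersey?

44

This is the derangement count D_5: permutations of 5 items with no fixed point.
By inclusion–exclusion this is Σ_{j=0}^{5} (−1)^j C(5,j)·(5−j)!.
Computing: 120 − 120 + 60 − 20 + 5 − 1 = 44.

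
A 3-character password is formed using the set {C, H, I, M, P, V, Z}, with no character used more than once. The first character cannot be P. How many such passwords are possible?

180

The first character has 7−1 = 6 choices (anything except P).
The remaining 2 characters are filled from the other 6 symbols without repetition: 6 × 5 = 30.
Total: 6 × 30 = 180.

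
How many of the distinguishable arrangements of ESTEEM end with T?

Fix T in the last position and arrange the remaining 5 letters.
Those 5 letters have E appearing 3 times, giving (5)!/(3!) = 20.

20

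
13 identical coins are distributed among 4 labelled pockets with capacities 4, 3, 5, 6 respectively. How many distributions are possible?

51

Without the upper bounds there are C(16,3) = 560 ways to split 13 among 4 pockets.
Subtract solutions that violate a single cap (substitute x_i' = x_i − (cap_i+1)): x_1 ≥ 5 gives C(11,3) = 165; x_2 ≥ 4 gives C(12,3) = 220; x_3 ≥ 6 gives C(10,3) = 120; x_4 ≥ 7 gives C(9,3) = 84. Together 589.
Add back pairs where two caps are both exceeded: 35 + 10 + 4 + 20 + 10 + 1 = 80.
By inclusion–exclusion the count is 560 − 589 + 80 = 51.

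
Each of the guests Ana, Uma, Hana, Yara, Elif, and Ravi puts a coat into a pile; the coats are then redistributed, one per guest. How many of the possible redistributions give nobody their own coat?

265

Count assignments avoiding every fixed point. For any j of the 6 guests fixed to their own coat, the other 6−j can be arranged in (6−j)! ways.
By inclusion–exclusion this is Σ_{j=0}^{6} (−1)^j C(6,j)·(6−j)!.
Computing: 720 − 720 + 360 − 120 + 30 − 6 + 1 = 265.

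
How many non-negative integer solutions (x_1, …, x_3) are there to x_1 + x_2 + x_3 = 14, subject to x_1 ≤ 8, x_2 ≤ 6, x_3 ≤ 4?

By stars and bars, unrestricted non-negative solutions to x_1+…+x_3 = 14 number C(14+2,2) = 120.
Subtract solutions that violate a single cap (substitute x_i' = x_i − (cap_i+1)): x_1 ≥ 9 gives C(7,2) = 21; x_2 ≥ 7 gives C(9,2) = 36; x_3 ≥ 5 gives C(11,2) = 55. Together 112.
Add back pairs where two caps are both exceeded: 0 + 1 + 6 = 7.
By inclusion–exclusion the count is 120 − 112 + 7 = 15.

15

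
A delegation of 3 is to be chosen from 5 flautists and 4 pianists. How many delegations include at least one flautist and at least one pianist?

70

Total 3-person selections from all 9: C(9,3) = 84.
Selections missing a whole group: no flautists → C(4,3) = 4; no pianists → C(5,3) = 10.
Both groups omitted at once is impossible, so 84 − 14 = 70.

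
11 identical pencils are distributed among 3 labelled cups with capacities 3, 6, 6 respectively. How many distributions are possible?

14

Ignoring the caps, the number of non-negative solutions to x_1+…+x_3 = 11 is C(13,2) = 78.
Subtract solutions that violate a single cap (substitute x_i' = x_i − (cap_i+1)): x_1 ≥ 4 gives C(9,2) = 36; x_2 ≥ 7 gives C(6,2) = 15; x_3 ≥ 7 gives C(6,2) = 15. Together 66.
Add back pairs where two caps are both exceeded: 1 + 1 + 0 = 2.
By inclusion–exclusion the count is 78 − 66 + 2 = 14.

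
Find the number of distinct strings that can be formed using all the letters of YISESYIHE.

Letter multiplicities in YISESYIHE: E×2, H×1, I×2, S×2, Y×2.
The number of distinct arrangements is 9!/(2!·2!·2!·2!) = 362880/16 = 22680.

22680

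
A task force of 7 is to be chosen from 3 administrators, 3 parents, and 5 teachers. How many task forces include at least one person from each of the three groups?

With no constraint there are C(11,7) = 330 possible selections.
Subtract selections that omit an entire group: no administrators → C(8,7) = 8; no parents → C(8,7) = 8; no teachers → C(6,7) = 0.
Add back selections omitting two groups (i.e. drawn from a single group): C(3,7) + C(3,7) + C(5,7) = 0.
By inclusion–exclusion: 330 − 16 + 0 = 314.

314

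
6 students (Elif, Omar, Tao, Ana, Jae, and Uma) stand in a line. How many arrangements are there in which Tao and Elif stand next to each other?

240

Glue Tao and Elif into one block (2 internal orders), leaving 5 units to arrange in a row.
That gives 2 × 5! = 2 × 120 = 240.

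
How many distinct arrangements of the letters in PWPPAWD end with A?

60

With the last slot taken by A, it remains to arrange the other 6 letters (PWPPWD).
Those 6 letters have P appearing 3 times and W appearing twice, giving (6)!/(3!·2!) = 60.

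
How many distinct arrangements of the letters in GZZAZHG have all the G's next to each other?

Treat the 2 copies of G as a single block. The multiset to arrange is then {GG, A, H, Z, Z, Z}, 6 items in all.
That gives (6)!/(3!) = 120 arrangements.

120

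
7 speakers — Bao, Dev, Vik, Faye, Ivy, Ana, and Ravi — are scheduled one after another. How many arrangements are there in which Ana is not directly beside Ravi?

3600

There are 7! = 5040 arrangements in all. If Ana and Ravi are adjacent, merging them into one block gives 2·(6)! = 1440 arrangements.
So 5040 − 1440 = 3600 arrangements keep them apart.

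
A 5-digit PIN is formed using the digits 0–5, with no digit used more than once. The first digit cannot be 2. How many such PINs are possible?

The first digit has 6−1 = 5 choices (anything except 2).
The remaining 4 digits are filled from the other 5 symbols without repetition: 5 × 4 × 3 × 2 = 120.
Total: 5 × 120 = 600.

600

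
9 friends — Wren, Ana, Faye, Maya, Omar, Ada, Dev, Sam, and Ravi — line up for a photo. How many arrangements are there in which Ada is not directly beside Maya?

282240

Of the 9! = 362880 arrangements, those with Ada and Maya adjacent number 2 × 8! = 80640 (treat the pair as a block with 2 internal orders).
So 362880 − 80640 = 282240 arrangements keep them apart.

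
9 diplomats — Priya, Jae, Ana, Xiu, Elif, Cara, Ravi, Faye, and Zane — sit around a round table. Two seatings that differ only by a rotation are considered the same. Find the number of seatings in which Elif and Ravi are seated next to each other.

10080

Glue Elif and Ravi into a block (2 internal orders). Seating 8 units around a circle gives (7)! arrangements.
So 2 × (7)! = 2 × 5040 = 10080.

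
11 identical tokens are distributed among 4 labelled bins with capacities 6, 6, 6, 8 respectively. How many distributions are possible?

Ignoring the caps, the number of non-negative solutions to x_1+…+x_4 = 11 is C(14,3) = 364.
Subtract solutions that violate a single cap (substitute x_i' = x_i − (cap_i+1)): x_1 ≥ 7 gives C(7,3) = 35; x_2 ≥ 7 gives C(7,3) = 35; x_3 ≥ 7 gives C(7,3) = 35; x_4 ≥ 9 gives C(5,3) = 10. Together 115.
No two caps can be exceeded simultaneously, so the pair terms are all 0.
By inclusion–exclusion the count is 364 − 115 + 0 = 249.

249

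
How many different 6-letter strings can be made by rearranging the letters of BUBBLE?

120

Letter multiplicities in BUBBLE: B×3, E×1, L×1, U×1.
So there are 6! / (3!) = 120 distinguishable arrangements.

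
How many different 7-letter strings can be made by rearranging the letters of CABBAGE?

The 7 letters of CABBAGE have repeats: A appearing twice and B appearing twice.
The number of distinct arrangements is 7!/(2!·2!) = 5040/4 = 1260.

1260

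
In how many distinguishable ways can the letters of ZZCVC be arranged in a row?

ZZCVC has 5 letters with C appearing twice and Z appearing twice.
So there are 5! / (2!·2!) = 30 distinguishable arrangements.

30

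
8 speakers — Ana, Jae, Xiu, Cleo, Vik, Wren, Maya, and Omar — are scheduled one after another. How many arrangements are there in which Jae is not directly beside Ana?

30240

Of the 8! = 40320 arrangements, those with Jae and Ana adjacent number 2 × 7! = 10080 (treat the pair as a block with 2 internal orders).
Complementary counting: 40320 − 10080 = 30240.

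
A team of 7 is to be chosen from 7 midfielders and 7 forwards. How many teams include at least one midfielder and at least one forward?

3430

With no constraint there are C(14,7) = 3432 possible selections.
Subtract selections that omit an entire group: no midfielders → C(7,7) = 1; no forwards → C(7,7) = 1.
Both groups omitted at once is impossible, so 3432 − 2 = 3430.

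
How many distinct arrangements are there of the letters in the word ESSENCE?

The 7 letters of ESSENCE have repeats: E appearing 3 times and S appearing twice.
Dividing 7! = 5040 by 3!·2! = 12 for the repeated letters gives 420.

420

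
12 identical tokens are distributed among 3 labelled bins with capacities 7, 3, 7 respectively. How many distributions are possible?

18

Without the upper bounds there are C(14,2) = 91 ways to split 12 among 3 bins.
Subtract solutions that violate a single cap (substitute x_i' = x_i − (cap_i+1)): x_1 ≥ 8 gives C(6,2) = 15; x_2 ≥ 4 gives C(10,2) = 45; x_3 ≥ 8 gives C(6,2) = 15. Together 75.
Add back pairs where two caps are both exceeded: 1 + 0 + 1 = 2.
By inclusion–exclusion the count is 91 − 75 + 2 = 18.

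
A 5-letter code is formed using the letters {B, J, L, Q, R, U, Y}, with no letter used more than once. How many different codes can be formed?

2520

This is a permutation of 5 out of 7: P(7,5) = 7!/2!.
7 × 6 × 5 × 4 × 3 = 2520.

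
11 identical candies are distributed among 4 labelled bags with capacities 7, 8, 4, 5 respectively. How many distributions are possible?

Ignoring the caps, the number of non-negative solutions to x_1+…+x_4 = 11 is C(14,3) = 364.
Subtract solutions that violate a single cap (substitute x_i' = x_i − (cap_i+1)): x_1 ≥ 8 gives C(6,3) = 20; x_2 ≥ 9 gives C(5,3) = 10; x_3 ≥ 5 gives C(9,3) = 84; x_4 ≥ 6 gives C(8,3) = 56. Together 170.
Add back pairs where two caps are both exceeded: 0 + 0 + 0 + 0 + 0 + 1 = 1.
By inclusion–exclusion the count is 364 − 170 + 1 = 195.

195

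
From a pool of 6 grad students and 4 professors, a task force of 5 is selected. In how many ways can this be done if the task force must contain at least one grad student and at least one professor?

246

With no constraint there are C(10,5) = 252 possible selections.
Subtract selections that omit an entire group: no grad students → C(4,5) = 0; no professors → C(6,5) = 6.
Both groups omitted at once is impossible, so 252 − 6 = 246.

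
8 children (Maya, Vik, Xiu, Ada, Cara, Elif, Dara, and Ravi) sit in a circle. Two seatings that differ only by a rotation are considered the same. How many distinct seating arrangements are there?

Around a circle, 8 distinct people have 8!/8 = (7)! = 5040 rotationally distinct seatings.

5040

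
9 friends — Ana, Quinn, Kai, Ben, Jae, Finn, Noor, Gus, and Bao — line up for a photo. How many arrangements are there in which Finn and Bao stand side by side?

80640

Place the 7 others and the Finn-Bao pair as 8 objects in a line; the pair has 2 internal arrangements.
So the count is 2·(8)! = 80640.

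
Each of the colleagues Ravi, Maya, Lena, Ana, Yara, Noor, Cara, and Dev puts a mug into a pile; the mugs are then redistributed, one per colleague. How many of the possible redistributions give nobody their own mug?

Let Aᵢ be the assignments in which colleague i gets their own mug. We want the size of the complement of A₁∪…∪A_8.
By inclusion–exclusion this is Σ_{j=0}^{8} (−1)^j C(8,j)·(8−j)!.
Computing: 40320 − 40320 + 20160 − 6720 + 1680 − 336 + 56 − 8 + 1 = 14833.

14833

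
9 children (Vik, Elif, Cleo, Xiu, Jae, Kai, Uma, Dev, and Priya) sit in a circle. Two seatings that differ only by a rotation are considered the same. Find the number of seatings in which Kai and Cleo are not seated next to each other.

30240

All circular seatings of 9 people number (8)! = 40320.
Seatings with Kai beside Cleo: treat them as a block with 2 internal orders, giving 2 × (7)! = 10080.
Subtracting, 40320 − 10080 = 30240.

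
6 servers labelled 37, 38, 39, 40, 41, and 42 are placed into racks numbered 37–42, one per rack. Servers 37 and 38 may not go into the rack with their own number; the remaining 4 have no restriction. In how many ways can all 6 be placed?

504

Let Aᵢ (for i ∈ {37, 38}) be the placements that put server i in its forbidden rack. Any j of these fix j positions, leaving (6−j)! ways to fill the rest, and there are C(2,j) ways to pick which j.
By inclusion–exclusion, the number of valid placements is Σ_{j=0}^{2} (−1)^j C(2,j)·(6−j)!.
Computing: 720 − 240 + 24 = 504.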